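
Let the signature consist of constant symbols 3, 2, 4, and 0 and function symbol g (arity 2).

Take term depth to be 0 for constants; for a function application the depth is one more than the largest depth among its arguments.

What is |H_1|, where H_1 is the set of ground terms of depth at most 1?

Write N_k for the number of ground terms of depth ≤ k. A term of depth ≤ k is either a constant or a function symbol applied to arguments of depth ≤ k−1, so N_k = 4 + N_{k-1}^2.
N_0 = 4
N_1 = 4 + 4^2 = 20

20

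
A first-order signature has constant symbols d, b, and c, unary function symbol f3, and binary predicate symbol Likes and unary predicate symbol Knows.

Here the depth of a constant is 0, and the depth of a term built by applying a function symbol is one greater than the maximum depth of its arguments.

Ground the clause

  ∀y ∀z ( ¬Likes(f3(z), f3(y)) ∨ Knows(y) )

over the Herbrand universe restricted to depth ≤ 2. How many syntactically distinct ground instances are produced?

81

Ground terms of depth ≤ 2:
  Let N_k count ground terms of depth at most k. Each non-constant term of depth ≤ k is some function symbol applied to depth-≤(k−1) arguments, giving N_k = 3 + N_{k-1}.
  N_0 = 3
  N_1 = 3 + 3 = 6
  N_2 = 3 + 6 = 9
  Explicitly: d, b, c, f3(d), f3(b), f3(c), f3(f3(d)), f3(f3(b)), f3(f3(c)).
So there are 9 ground terms available for substitution.
The body mentions every one of the 2 quantified variables; since ground terms form a free algebra, no two substitutions collapse to the same formula.
Number of ground instances = 9^2 = 81.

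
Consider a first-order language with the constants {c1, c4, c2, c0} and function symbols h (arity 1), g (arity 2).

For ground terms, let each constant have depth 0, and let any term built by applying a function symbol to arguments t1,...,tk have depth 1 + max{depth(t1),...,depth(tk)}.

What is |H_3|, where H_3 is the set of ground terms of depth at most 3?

Count level by level. With function symbols h/1, g/2, the terms of depth ≤ k are the 4 constants together with each function applied to depth-≤(k−1) tuples, so N_k = 4 + N_{k-1} + N_{k-1}^2.
N_0 = 4
N_1 = 4 + 4 + 4^2 = 24
N_2 = 4 + 24 + 24^2 = 604
N_3 = 4 + 604 + 604^2 = 365424

365424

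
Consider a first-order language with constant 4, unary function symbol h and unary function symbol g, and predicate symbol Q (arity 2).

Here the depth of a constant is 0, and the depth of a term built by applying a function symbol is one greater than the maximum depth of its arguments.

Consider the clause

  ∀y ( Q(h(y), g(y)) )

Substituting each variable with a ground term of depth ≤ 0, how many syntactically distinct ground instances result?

1

Ground terms of depth ≤ 0:
  Let N_k count ground terms of depth at most k. Each non-constant term of depth ≤ k is some function symbol applied to depth-≤(k−1) arguments, giving N_k = 1 + N_{k-1} + N_{k-1}.
  N_0 = 1
So there is exactly 1 ground term available for substitution.
There is 1 variable to instantiate (y),  occurring in at least one literal, so different choices give different ground instances.
Number of ground instances = 1.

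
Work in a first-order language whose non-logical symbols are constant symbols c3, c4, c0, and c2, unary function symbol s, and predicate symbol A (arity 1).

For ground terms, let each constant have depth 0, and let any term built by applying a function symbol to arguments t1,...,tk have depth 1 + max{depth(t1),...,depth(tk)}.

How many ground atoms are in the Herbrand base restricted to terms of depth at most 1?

First count ground terms of depth ≤ 1.
Write N_k for the number of ground terms of depth ≤ k. A term of depth ≤ k is either a constant or a function symbol applied to arguments of depth ≤ k−1, so N_k = 4 + N_{k-1}.
N_0 = 4
N_1 = 4 + 4 = 8
So |H| = 8.
Each predicate of arity r yields |H|^r ground atoms (one per choice of an r-tuple from H):
  A: 8
Total ground atoms: 8.

8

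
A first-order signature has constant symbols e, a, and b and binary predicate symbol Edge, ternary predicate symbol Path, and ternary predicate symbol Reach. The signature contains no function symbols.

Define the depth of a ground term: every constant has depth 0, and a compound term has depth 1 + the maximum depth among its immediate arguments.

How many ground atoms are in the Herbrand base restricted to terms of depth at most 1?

63

First count ground terms of depth ≤ 1.
With no function symbols every ground term is a constant, so there are exactly 3 ground terms at every depth bound.
N_0 = 3
N_1 = 3
Explicitly: e, a, b.
So |H| = 3.
A ground atom is a predicate applied to a tuple of terms from H, so the count is the sum over predicates of |H|^arity:
  Edge: 3^2 = 9;  Path: 3^3 = 27;  Reach: 3^3 = 27
Total ground atoms: 9 + 27 + 27 = 63.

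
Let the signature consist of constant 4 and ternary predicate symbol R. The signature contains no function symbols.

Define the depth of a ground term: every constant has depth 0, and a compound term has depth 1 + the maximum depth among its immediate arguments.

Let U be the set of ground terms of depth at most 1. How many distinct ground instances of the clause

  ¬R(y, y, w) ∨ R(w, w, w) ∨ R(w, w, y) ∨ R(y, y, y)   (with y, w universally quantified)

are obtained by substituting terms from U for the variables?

Ground terms of depth ≤ 1:
  With no function symbols every ground term is a constant, so there is exactly 1 ground term at every depth bound.
  N_0 = 1
  N_1 = 1
  Explicitly: 4.
So there is exactly 1 ground term available for substitution.
Each of y, w ranges independently over the available ground terms, and distinct assignments produce distinct instances.
Number of ground instances = 1^2 = 1.

1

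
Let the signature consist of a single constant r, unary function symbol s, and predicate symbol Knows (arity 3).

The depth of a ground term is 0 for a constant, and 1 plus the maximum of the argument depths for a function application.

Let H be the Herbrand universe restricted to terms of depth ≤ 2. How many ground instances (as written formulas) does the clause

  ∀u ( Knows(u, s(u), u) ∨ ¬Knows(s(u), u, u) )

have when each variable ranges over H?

3

Ground terms of depth ≤ 2:
  Write N_k for the number of ground terms of depth ≤ k. A term of depth ≤ k is either a constant or a function symbol applied to arguments of depth ≤ k−1, so N_k = 1 + N_{k-1}.
  N_0 = 1
  N_1 = 1 + 1 = 2
  N_2 = 1 + 2 = 3
  Explicitly: r, s(r), s(s(r)).
So there are 3 ground terms available for substitution.
The variable u ranges independently over the available ground terms, and distinct assignments produce distinct instances.
Number of ground instances = 3.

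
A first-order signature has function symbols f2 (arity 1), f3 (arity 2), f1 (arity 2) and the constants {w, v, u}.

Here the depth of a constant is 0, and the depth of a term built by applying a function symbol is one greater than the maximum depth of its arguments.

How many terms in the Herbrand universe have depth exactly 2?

1155

Let N_k count ground terms of depth at most k. Each non-constant term of depth ≤ k is some function symbol applied to depth-≤(k−1) arguments, giving N_k = 3 + N_{k-1} + N_{k-1}^2 + N_{k-1}^2.
N_0 = 3
N_1 = 3 + 3 + 3^2 + 3^2 = 24
N_2 = 3 + 24 + 24^2 + 24^2 = 1179
Terms of depth exactly 2: N_2 − N_1 = 1179 − 24 = 1155.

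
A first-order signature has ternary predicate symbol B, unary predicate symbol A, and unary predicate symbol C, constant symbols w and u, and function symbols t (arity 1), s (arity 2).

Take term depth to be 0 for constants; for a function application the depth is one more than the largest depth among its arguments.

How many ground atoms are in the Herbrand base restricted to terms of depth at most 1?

First count ground terms of depth ≤ 1.
If N_k denotes the number of depth-≤k ground terms, the 2 constants give N_0 = 2, and each function symbol of arity r contributes N_{k-1}^r new terms at level k: N_k = 2 + N_{k-1} + N_{k-1}^2.
N_0 = 2
N_1 = 2 + 2 + 2^2 = 8
Explicitly: w, u, t(w), t(u), s(w, w), s(w, u), s(u, w), s(u, u).
So |H| = 8.
For each predicate symbol, the number of ground atoms is |H| raised to its arity; summing:
  B: 8^3 = 512;  A: 8;  C: 8
Total ground atoms: 512 + 8 + 8 = 528.

528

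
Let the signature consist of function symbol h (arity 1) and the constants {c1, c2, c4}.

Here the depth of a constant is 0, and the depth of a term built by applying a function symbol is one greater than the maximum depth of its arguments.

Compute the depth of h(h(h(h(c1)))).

depth(h(c1)) = 1 + depth(c1) = 1 + 0 = 1
depth(h(h(c1))) = 1 + depth(h(c1)) = 1 + 1 = 2
depth(h(h(h(c1)))) = 1 + depth(h(h(c1))) = 1 + 2 = 3
depth(h(h(h(h(c1))))) = 1 + depth(h(h(h(c1)))) = 1 + 3 = 4

4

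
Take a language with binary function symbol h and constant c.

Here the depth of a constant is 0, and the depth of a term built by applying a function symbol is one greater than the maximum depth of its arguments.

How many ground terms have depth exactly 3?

Write N_k for the number of ground terms of depth ≤ k. A term of depth ≤ k is either a constant or a function symbol applied to arguments of depth ≤ k−1, so N_k = 1 + N_{k-1}^2.
N_0 = 1
N_1 = 1 + 1^2 = 2
N_2 = 1 + 2^2 = 5
N_3 = 1 + 5^2 = 26
Terms of depth exactly 3: N_3 − N_2 = 26 − 5 = 21.

21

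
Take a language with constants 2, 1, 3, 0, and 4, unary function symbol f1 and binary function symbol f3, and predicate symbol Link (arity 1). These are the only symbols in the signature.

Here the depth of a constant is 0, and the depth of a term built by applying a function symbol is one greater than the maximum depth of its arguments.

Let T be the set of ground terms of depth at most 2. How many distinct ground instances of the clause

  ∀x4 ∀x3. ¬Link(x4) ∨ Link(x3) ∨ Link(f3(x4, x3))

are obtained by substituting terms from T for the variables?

Ground terms of depth ≤ 2:
  Write N_k for the number of ground terms of depth ≤ k. A term of depth ≤ k is either a constant or a function symbol applied to arguments of depth ≤ k−1, so N_k = 5 + N_{k-1} + N_{k-1}^2.
  N_0 = 5
  N_1 = 5 + 5 + 5^2 = 35
  N_2 = 5 + 35 + 35^2 = 1265
So there are 1265 ground terms available for substitution.
Each of x4, x3 ranges independently over the available ground terms, and distinct assignments produce distinct instances.
Number of ground instances = 1265^2 = 1600225.

1600225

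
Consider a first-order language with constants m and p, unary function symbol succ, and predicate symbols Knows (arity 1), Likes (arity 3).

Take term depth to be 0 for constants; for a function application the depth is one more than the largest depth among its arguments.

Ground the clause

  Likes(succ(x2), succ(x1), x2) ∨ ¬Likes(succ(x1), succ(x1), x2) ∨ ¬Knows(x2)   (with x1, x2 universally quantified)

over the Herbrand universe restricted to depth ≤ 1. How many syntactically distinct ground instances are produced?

Ground terms of depth ≤ 1:
  Let N_k count ground terms of depth at most k. Each non-constant term of depth ≤ k is some function symbol applied to depth-≤(k−1) arguments, giving N_k = 2 + N_{k-1}.
  N_0 = 2
  N_1 = 2 + 2 = 4
  Explicitly: m, p, succ(m), succ(p).
So there are 4 ground terms available for substitution.
The clause has 2 distinct variables (x1, x2), each appearing in the body. In the free term algebra distinct substitutions yield syntactically distinct ground instances.
Number of ground instances = 4^2 = 16.

16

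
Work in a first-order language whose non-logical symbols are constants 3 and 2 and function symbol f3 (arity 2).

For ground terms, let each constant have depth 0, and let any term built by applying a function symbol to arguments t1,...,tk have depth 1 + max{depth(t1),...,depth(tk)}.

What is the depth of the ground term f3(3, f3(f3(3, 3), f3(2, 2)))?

3

depth(f3(3, 3)) = 1 + max(0, 0) = 1
depth(f3(2, 2)) = 1 + max(0, 0) = 1
depth(f3(f3(3, 3), f3(2, 2))) = 1 + max(1, 1) = 2
depth(f3(3, f3(f3(3, 3), f3(2, 2)))) = 1 + max(0, 2) = 3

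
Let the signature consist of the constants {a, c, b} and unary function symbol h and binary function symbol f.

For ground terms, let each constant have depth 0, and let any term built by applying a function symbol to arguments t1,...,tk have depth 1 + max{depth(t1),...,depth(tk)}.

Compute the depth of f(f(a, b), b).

2

depth(f(a, b)) = 1 + max(0, 0) = 1
depth(f(f(a, b), b)) = 1 + max(1, 0) = 2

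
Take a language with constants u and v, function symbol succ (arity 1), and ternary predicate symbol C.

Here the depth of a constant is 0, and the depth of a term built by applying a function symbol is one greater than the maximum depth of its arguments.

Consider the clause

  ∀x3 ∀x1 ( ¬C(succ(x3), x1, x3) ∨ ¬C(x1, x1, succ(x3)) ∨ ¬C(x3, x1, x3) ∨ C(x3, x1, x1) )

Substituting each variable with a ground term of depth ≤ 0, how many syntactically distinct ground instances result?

Ground terms of depth ≤ 0:
  Write N_k for the number of ground terms of depth ≤ k. A term of depth ≤ k is either a constant or a function symbol applied to arguments of depth ≤ k−1, so N_k = 2 + N_{k-1}.
  N_0 = 2
So there are 2 ground terms available for substitution.
The clause has 2 distinct variables (x3, x1), each appearing in the body. In the free term algebra distinct substitutions yield syntactically distinct ground instances.
Number of ground instances = 2^2 = 4.

4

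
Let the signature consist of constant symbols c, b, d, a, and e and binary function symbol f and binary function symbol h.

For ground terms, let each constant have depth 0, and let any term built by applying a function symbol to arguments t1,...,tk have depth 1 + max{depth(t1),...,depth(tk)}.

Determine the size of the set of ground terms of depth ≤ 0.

5

Count level by level. With function symbols f/2, h/2, the terms of depth ≤ k are the 5 constants together with each function applied to depth-≤(k−1) tuples, so N_k = 5 + N_{k-1}^2 + N_{k-1}^2.
N_0 = 5
Explicitly: c, b, d, a, e.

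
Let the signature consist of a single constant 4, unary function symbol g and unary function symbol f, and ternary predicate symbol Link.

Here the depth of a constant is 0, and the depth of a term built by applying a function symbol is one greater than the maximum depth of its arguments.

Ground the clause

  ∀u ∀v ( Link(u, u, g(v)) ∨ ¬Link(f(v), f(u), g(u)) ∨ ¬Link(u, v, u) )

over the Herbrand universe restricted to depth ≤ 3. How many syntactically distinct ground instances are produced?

Ground terms of depth ≤ 3:
  Write N_k for the number of ground terms of depth ≤ k. A term of depth ≤ k is either a constant or a function symbol applied to arguments of depth ≤ k−1, so N_k = 1 + N_{k-1} + N_{k-1}.
  N_0 = 1
  N_1 = 1 + 1 + 1 = 3
  N_2 = 1 + 3 + 3 = 7
  N_3 = 1 + 7 + 7 = 15
So there are 15 ground terms available for substitution.
The clause has 2 distinct variables (u, v), each appearing in the body. In the free term algebra distinct substitutions yield syntactically distinct ground instances.
Number of ground instances = 15^2 = 225.

225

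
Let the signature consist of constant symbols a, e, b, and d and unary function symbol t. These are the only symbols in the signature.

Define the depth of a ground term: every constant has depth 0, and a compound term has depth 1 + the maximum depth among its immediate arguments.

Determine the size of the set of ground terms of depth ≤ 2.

Let N_k count ground terms of depth at most k. Each non-constant term of depth ≤ k is some function symbol applied to depth-≤(k−1) arguments, giving N_k = 4 + N_{k-1}.
N_0 = 4
N_1 = 4 + 4 = 8
N_2 = 4 + 8 = 12
Explicitly: a, e, b, d, t(a), t(e), t(b), t(d), t(t(a)), t(t(e)), t(t(b)), t(t(d)).

12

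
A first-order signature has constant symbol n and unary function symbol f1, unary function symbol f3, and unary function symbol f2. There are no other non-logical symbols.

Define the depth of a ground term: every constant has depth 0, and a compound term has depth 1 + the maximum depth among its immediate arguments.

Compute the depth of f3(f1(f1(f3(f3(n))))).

5

depth(f3(n)) = 1 + depth(n) = 1 + 0 = 1
depth(f3(f3(n))) = 1 + depth(f3(n)) = 1 + 1 = 2
depth(f1(f3(f3(n)))) = 1 + depth(f3(f3(n))) = 1 + 2 = 3
depth(f1(f1(f3(f3(n))))) = 1 + depth(f1(f3(f3(n)))) = 1 + 3 = 4
depth(f3(f1(f1(f3(f3(n)))))) = 1 + depth(f1(f1(f3(f3(n))))) = 1 + 4 = 5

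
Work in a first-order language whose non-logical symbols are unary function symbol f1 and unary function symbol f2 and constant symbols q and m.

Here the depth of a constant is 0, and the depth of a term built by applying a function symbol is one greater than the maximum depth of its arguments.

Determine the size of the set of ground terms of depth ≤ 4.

62

Count level by level. With function symbols f1/1, f2/1, the terms of depth ≤ k are the 2 constants together with each function applied to depth-≤(k−1) tuples, so N_k = 2 + N_{k-1} + N_{k-1}.
N_0 = 2
N_1 = 2 + 2 + 2 = 6
N_2 = 2 + 6 + 6 = 14
N_3 = 2 + 14 + 14 = 30
N_4 = 2 + 30 + 30 = 62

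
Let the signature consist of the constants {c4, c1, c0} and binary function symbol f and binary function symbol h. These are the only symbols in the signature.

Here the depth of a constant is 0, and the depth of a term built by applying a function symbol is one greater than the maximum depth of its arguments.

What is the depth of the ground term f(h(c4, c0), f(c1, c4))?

depth(h(c4, c0)) = 1 + max(0, 0) = 1
depth(f(c1, c4)) = 1 + max(0, 0) = 1
depth(f(h(c4, c0), f(c1, c4))) = 1 + max(1, 1) = 2

2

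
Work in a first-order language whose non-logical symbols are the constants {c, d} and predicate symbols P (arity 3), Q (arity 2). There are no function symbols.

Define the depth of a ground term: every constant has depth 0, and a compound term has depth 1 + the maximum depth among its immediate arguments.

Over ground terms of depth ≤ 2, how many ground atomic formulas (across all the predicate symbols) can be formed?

12

First count ground terms of depth ≤ 2.
With no function symbols every ground term is a constant, so there are exactly 2 ground terms at every depth bound.
N_0 = 2
N_1 = 2
N_2 = 2
Explicitly: c, d.
So |H| = 2.
A ground atom is a predicate applied to a tuple of terms from H, so the count is the sum over predicates of |H|^arity:
  P: 2^3 = 8;  Q: 2^2 = 4
Total ground atoms: 8 + 4 = 12.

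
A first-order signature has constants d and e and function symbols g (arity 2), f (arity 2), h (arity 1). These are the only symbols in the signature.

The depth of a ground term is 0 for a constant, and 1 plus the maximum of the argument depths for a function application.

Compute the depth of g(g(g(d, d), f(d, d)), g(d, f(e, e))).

depth(g(d, d)) = 1 + max(0, 0) = 1
depth(f(d, d)) = 1 + max(0, 0) = 1
depth(g(g(d, d), f(d, d))) = 1 + max(1, 1) = 2
depth(f(e, e)) = 1 + max(0, 0) = 1
depth(g(d, f(e, e))) = 1 + max(0, 1) = 2
depth(g(g(g(d, d), f(d, d)), g(d, f(e, e)))) = 1 + max(2, 2) = 3

3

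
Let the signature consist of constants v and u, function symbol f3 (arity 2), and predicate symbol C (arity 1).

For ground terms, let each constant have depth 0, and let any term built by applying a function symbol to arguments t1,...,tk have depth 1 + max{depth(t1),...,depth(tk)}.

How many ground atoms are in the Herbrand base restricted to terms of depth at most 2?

38

First count ground terms of depth ≤ 2.
Let N_k count ground terms of depth at most k. Each non-constant term of depth ≤ k is some function symbol applied to depth-≤(k−1) arguments, giving N_k = 2 + N_{k-1}^2.
N_0 = 2
N_1 = 2 + 2^2 = 6
N_2 = 2 + 6^2 = 38
So |H| = 38.
Each predicate of arity r yields |H|^r ground atoms (one per choice of an r-tuple from H):
  C: 38
Total ground atoms: 38.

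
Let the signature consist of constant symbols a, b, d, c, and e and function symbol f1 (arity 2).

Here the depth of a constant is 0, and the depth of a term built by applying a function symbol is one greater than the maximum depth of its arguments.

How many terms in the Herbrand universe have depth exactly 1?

25

Count level by level. With function symbols f1/2, the terms of depth ≤ k are the 5 constants together with each function applied to depth-≤(k−1) tuples, so N_k = 5 + N_{k-1}^2.
N_0 = 5
N_1 = 5 + 5^2 = 30
Terms of depth exactly 1: N_1 − N_0 = 30 − 5 = 25.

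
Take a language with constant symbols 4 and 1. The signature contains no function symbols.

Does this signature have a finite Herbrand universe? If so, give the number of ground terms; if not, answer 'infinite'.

2

There are no function symbols, so every ground term is one of the 2 constants.
The Herbrand universe is {4, 1}, which is finite with 2 elements.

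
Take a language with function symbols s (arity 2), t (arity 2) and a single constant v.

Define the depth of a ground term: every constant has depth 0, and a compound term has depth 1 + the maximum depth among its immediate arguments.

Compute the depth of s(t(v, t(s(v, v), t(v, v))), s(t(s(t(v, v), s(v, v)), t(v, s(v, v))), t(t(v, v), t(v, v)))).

5

depth(s(v, v)) = 1 + max(0, 0) = 1
depth(t(v, v)) = 1 + max(0, 0) = 1
depth(t(s(v, v), t(v, v))) = 1 + max(1, 1) = 2
depth(t(v, t(s(v, v), t(v, v)))) = 1 + max(0, 2) = 3
depth(s(t(v, v), s(v, v))) = 1 + max(1, 1) = 2
depth(t(v, s(v, v))) = 1 + max(0, 1) = 2
depth(t(s(t(v, v), s(v, v)), t(v, s(v, v)))) = 1 + max(2, 2) = 3
depth(t(t(v, v), t(v, v))) = 1 + max(1, 1) = 2
depth(s(t(s(t(v, v), s(v, v)), t(v, s(v, v))), t(t(v, v), t(v, v)))) = 1 + max(3, 2) = 4
depth(s(t(v, t(s(v, v), t(v, v))), s(t(s(t(v, v), s(v, v)), t(v, s(v, v))), t(t(v, v), t(v, v))))) = 1 + max(3, 4) = 5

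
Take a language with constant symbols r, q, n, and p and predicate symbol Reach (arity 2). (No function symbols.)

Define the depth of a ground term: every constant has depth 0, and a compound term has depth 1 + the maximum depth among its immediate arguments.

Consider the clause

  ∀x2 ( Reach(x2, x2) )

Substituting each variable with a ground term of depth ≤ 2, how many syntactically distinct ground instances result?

Ground terms of depth ≤ 2:
  With no function symbols every ground term is a constant, so there are exactly 4 ground terms at every depth bound.
  N_0 = 4
  N_1 = 4
  N_2 = 4
So there are 4 ground terms available for substitution.
The body mentions the single quantified variable x2; since ground terms form a free algebra, no two substitutions collapse to the same formula.
Number of ground instances = 4.

4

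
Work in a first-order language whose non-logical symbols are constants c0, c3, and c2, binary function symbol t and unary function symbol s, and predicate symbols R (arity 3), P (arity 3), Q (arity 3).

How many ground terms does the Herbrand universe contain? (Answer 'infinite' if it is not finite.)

The signature has at least one function symbol (t, arity 2) and at least one constant (c0).
Iterating t gives infinitely many distinct ground terms: c0, t(c0, c0), t(t(c0, c0), t(c0, c0)), ...
So the Herbrand universe is infinite.

infinite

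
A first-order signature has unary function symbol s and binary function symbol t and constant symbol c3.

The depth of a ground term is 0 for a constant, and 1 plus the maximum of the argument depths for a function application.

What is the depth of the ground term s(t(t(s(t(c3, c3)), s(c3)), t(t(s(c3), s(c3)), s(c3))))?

5

depth(t(c3, c3)) = 1 + max(0, 0) = 1
depth(s(t(c3, c3))) = 1 + depth(t(c3, c3)) = 1 + 1 = 2
depth(s(c3)) = 1 + depth(c3) = 1 + 0 = 1
depth(t(s(t(c3, c3)), s(c3))) = 1 + max(2, 1) = 3
depth(t(s(c3), s(c3))) = 1 + max(1, 1) = 2
depth(t(t(s(c3), s(c3)), s(c3))) = 1 + max(2, 1) = 3
depth(t(t(s(t(c3, c3)), s(c3)), t(t(s(c3), s(c3)), s(c3)))) = 1 + max(3, 3) = 4
depth(s(t(t(s(t(c3, c3)), s(c3)), t(t(s(c3), s(c3)), s(c3))))) = 1 + depth(t(t(s(t(c3, c3)), s(c3)), t(t(s(c3), s(c3)), s(c3)))) = 1 + 4 = 5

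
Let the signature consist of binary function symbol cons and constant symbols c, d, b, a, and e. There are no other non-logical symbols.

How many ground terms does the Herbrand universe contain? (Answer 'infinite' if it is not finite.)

The signature has at least one function symbol (cons, arity 2) and at least one constant (c).
Iterating cons gives infinitely many distinct ground terms: c, cons(c, c), cons(cons(c, c), cons(c, c)), ...
So the Herbrand universe is infinite.

infinite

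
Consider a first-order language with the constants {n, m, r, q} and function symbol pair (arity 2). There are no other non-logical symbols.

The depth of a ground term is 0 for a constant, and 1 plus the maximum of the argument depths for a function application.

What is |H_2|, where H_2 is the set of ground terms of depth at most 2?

Write N_k for the number of ground terms of depth ≤ k. A term of depth ≤ k is either a constant or a function symbol applied to arguments of depth ≤ k−1, so N_k = 4 + N_{k-1}^2.
N_0 = 4
N_1 = 4 + 4^2 = 20
N_2 = 4 + 20^2 = 404

404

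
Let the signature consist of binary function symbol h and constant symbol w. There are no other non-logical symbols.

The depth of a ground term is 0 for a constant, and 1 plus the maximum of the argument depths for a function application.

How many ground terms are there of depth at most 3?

26

Let N_k count ground terms of depth at most k. Each non-constant term of depth ≤ k is some function symbol applied to depth-≤(k−1) arguments, giving N_k = 1 + N_{k-1}^2.
N_0 = 1
N_1 = 1 + 1^2 = 2
N_2 = 1 + 2^2 = 5
N_3 = 1 + 5^2 = 26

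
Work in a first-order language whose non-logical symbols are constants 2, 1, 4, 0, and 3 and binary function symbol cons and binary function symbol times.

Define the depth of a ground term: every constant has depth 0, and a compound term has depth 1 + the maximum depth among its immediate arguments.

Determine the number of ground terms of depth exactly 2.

Write N_k for the number of ground terms of depth ≤ k. A term of depth ≤ k is either a constant or a function symbol applied to arguments of depth ≤ k−1, so N_k = 5 + N_{k-1}^2 + N_{k-1}^2.
N_0 = 5
N_1 = 5 + 5^2 + 5^2 = 55
N_2 = 5 + 55^2 + 55^2 = 6055
Terms of depth exactly 2: N_2 − N_1 = 6055 − 55 = 6000.

6000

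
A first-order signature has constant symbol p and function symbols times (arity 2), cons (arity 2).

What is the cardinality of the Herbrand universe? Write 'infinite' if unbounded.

The signature has at least one function symbol (times, arity 2) and at least one constant (p).
Iterating times gives infinitely many distinct ground terms: p, times(p, p), times(times(p, p), times(p, p)), ...
So the Herbrand universe is infinite.

infinite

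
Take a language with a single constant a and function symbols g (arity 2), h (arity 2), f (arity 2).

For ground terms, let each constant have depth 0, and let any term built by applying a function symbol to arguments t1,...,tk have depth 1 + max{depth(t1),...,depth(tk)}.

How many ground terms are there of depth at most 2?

Count level by level. With function symbols g/2, h/2, f/2, the terms of depth ≤ k are the 1 constant together with each function applied to depth-≤(k−1) tuples, so N_k = 1 + N_{k-1}^2 + N_{k-1}^2 + N_{k-1}^2.
N_0 = 1
N_1 = 1 + 1^2 + 1^2 + 1^2 = 4
N_2 = 1 + 4^2 + 4^2 + 4^2 = 49

49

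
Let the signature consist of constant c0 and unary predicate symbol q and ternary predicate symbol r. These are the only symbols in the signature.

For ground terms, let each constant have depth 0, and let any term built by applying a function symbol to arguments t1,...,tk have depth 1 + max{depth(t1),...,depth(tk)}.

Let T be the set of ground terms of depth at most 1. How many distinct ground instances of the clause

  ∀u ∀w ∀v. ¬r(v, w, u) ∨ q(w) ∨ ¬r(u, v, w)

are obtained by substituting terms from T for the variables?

Ground terms of depth ≤ 1:
  With no function symbols every ground term is a constant, so there is exactly 1 ground term at every depth bound.
  N_0 = 1
  N_1 = 1
So there is exactly 1 ground term available for substitution.
Each of u, w, v ranges independently over the available ground terms, and distinct assignments produce distinct instances.
Number of ground instances = 1^3 = 1.

1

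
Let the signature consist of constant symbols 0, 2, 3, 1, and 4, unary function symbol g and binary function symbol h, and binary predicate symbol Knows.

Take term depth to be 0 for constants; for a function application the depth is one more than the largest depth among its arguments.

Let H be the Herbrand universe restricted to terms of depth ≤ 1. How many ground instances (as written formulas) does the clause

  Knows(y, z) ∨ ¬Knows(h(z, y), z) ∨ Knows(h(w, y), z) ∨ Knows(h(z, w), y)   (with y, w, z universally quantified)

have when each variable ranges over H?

Ground terms of depth ≤ 1:
  Let N_k = |{terms of depth ≤ k}|. Then N_0 = 5 and N_k = 5 + N_{k-1} + N_{k-1}^2 for k ≥ 1 (one summand per function symbol, arity giving the exponent).
  N_0 = 5
  N_1 = 5 + 5 + 5^2 = 35
So there are 35 ground terms available for substitution.
The body mentions every one of the 3 quantified variables; since ground terms form a free algebra, no two substitutions collapse to the same formula.
Number of ground instances = 35^3 = 42875.

42875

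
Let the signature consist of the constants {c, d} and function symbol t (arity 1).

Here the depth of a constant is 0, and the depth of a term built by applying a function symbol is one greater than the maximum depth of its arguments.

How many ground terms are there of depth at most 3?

8

Count level by level. With function symbols t/1, the terms of depth ≤ k are the 2 constants together with each function applied to depth-≤(k−1) tuples, so N_k = 2 + N_{k-1}.
N_0 = 2
N_1 = 2 + 2 = 4
N_2 = 2 + 4 = 6
N_3 = 2 + 6 = 8
Explicitly: c, d, t(c), t(d), t(t(c)), t(t(d)), t(t(t(c))), t(t(t(d))).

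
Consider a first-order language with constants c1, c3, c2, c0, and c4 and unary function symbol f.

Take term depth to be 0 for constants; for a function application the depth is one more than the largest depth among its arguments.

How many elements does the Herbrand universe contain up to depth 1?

10

Let N_k count ground terms of depth at most k. Each non-constant term of depth ≤ k is some function symbol applied to depth-≤(k−1) arguments, giving N_k = 5 + N_{k-1}.
N_0 = 5
N_1 = 5 + 5 = 10
Explicitly: c1, c3, c2, c0, c4, f(c1), f(c3), f(c2), f(c0), f(c4).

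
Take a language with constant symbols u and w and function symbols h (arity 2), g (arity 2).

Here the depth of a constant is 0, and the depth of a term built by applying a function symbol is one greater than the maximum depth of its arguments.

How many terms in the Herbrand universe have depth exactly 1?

8

Let N_k count ground terms of depth at most k. Each non-constant term of depth ≤ k is some function symbol applied to depth-≤(k−1) arguments, giving N_k = 2 + N_{k-1}^2 + N_{k-1}^2.
N_0 = 2
N_1 = 2 + 2^2 + 2^2 = 10
Terms of depth exactly 1: N_1 − N_0 = 10 − 2 = 8.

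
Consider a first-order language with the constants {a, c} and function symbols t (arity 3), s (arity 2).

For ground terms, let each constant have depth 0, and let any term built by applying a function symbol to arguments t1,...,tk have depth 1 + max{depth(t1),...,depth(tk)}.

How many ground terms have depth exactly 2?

Count level by level. With function symbols t/3, s/2, the terms of depth ≤ k are the 2 constants together with each function applied to depth-≤(k−1) tuples, so N_k = 2 + N_{k-1}^3 + N_{k-1}^2.
N_0 = 2
N_1 = 2 + 2^3 + 2^2 = 14
N_2 = 2 + 14^3 + 14^2 = 2942
Terms of depth exactly 2: N_2 − N_1 = 2942 − 14 = 2928.

2928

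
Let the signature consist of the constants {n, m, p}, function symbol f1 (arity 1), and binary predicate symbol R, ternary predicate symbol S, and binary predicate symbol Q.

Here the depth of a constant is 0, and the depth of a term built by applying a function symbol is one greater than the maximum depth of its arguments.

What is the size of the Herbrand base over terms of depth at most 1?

First count ground terms of depth ≤ 1.
If N_k denotes the number of depth-≤k ground terms, the 3 constants give N_0 = 3, and each function symbol of arity r contributes N_{k-1}^r new terms at level k: N_k = 3 + N_{k-1}.
N_0 = 3
N_1 = 3 + 3 = 6
Explicitly: n, m, p, f1(n), f1(m), f1(p).
So |H| = 6.
A ground atom is a predicate applied to a tuple of terms from H, so the count is the sum over predicates of |H|^arity:
  R: 6^2 = 36;  S: 6^3 = 216;  Q: 6^2 = 36
Total ground atoms: 36 + 216 + 36 = 288.

288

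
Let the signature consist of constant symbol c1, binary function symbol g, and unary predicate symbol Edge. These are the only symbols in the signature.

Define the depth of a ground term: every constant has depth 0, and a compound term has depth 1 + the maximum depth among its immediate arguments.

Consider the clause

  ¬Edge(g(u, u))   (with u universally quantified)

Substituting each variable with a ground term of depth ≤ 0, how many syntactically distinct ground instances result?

1

Ground terms of depth ≤ 0:
  If N_k denotes the number of depth-≤k ground terms, the 1 constant gives N_0 = 1, and each function symbol of arity r contributes N_{k-1}^r new terms at level k: N_k = 1 + N_{k-1}^2.
  N_0 = 1
  Explicitly: c1.
So there is exactly 1 ground term available for substitution.
The clause has 1 distinct variable (u), which appears in the body. In the free term algebra distinct substitutions yield syntactically distinct ground instances.
Number of ground instances = 1.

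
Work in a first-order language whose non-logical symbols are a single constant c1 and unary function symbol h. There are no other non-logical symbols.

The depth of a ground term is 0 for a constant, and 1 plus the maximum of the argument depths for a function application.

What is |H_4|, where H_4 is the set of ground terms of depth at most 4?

Count level by level. With function symbols h/1, the terms of depth ≤ k are the 1 constant together with each function applied to depth-≤(k−1) tuples, so N_k = 1 + N_{k-1}.
N_0 = 1
N_1 = 1 + 1 = 2
N_2 = 1 + 2 = 3
N_3 = 1 + 3 = 4
N_4 = 1 + 4 = 5
Explicitly: c1, h(c1), h(h(c1)), h(h(h(c1))), h(h(h(h(c1)))).

5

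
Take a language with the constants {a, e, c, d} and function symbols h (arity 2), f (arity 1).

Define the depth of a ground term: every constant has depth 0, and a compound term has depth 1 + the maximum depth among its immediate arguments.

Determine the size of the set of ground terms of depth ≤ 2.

604

Let N_k = |{terms of depth ≤ k}|. Then N_0 = 4 and N_k = 4 + N_{k-1}^2 + N_{k-1} for k ≥ 1 (one summand per function symbol, arity giving the exponent).
N_0 = 4
N_1 = 4 + 4^2 + 4 = 24
N_2 = 4 + 24^2 + 24 = 604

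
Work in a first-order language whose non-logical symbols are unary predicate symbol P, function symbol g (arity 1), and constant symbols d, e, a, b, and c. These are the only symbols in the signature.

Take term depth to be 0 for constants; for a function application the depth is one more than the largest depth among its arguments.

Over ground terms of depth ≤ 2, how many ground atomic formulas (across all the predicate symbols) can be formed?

First count ground terms of depth ≤ 2.
If N_k denotes the number of depth-≤k ground terms, the 5 constants give N_0 = 5, and each function symbol of arity r contributes N_{k-1}^r new terms at level k: N_k = 5 + N_{k-1}.
N_0 = 5
N_1 = 5 + 5 = 10
N_2 = 5 + 10 = 15
So |H| = 15.
For each predicate symbol, the number of ground atoms is |H| raised to its arity; summing:
  P: 15
Total ground atoms: 15.

15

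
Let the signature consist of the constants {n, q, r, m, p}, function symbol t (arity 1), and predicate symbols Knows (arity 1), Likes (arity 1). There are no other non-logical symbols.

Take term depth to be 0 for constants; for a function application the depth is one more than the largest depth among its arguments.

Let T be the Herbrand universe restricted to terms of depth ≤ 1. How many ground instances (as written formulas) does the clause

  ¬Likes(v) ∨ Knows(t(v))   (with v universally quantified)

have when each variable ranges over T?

10

Ground terms of depth ≤ 1:
  Count level by level. With function symbols t/1, the terms of depth ≤ k are the 5 constants together with each function applied to depth-≤(k−1) tuples, so N_k = 5 + N_{k-1}.
  N_0 = 5
  N_1 = 5 + 5 = 10
  Explicitly: n, q, r, m, p, t(n), t(q), t(r), t(m), t(p).
So there are 10 ground terms available for substitution.
The clause has 1 distinct variable (v), which appears in the body. In the free term algebra distinct substitutions yield syntactically distinct ground instances.
Number of ground instances = 10.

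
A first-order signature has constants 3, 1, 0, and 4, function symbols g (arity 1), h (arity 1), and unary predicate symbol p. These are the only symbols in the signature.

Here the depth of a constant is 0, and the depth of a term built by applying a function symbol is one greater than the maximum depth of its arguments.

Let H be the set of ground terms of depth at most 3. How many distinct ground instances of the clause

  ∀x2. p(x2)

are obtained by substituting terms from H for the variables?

60

Ground terms of depth ≤ 3:
  Let N_k = |{terms of depth ≤ k}|. Then N_0 = 4 and N_k = 4 + N_{k-1} + N_{k-1} for k ≥ 1 (one summand per function symbol, arity giving the exponent).
  N_0 = 4
  N_1 = 4 + 4 + 4 = 12
  N_2 = 4 + 12 + 12 = 28
  N_3 = 4 + 28 + 28 = 60
So there are 60 ground terms available for substitution.
The body mentions the single quantified variable x2; since ground terms form a free algebra, no two substitutions collapse to the same formula.
Number of ground instances = 60.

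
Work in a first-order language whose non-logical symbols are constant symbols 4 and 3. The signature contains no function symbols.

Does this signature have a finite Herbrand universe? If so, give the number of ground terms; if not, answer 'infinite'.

There are no function symbols, so every ground term is one of the 2 constants.
The Herbrand universe is {4, 3}, which is finite with 2 elements.

2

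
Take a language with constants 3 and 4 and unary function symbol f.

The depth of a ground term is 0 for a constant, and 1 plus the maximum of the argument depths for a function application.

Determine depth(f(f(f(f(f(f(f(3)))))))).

depth(f(3)) = 1 + depth(3) = 1 + 0 = 1
depth(f(f(3))) = 1 + depth(f(3)) = 1 + 1 = 2
depth(f(f(f(3)))) = 1 + depth(f(f(3))) = 1 + 2 = 3
depth(f(f(f(f(3))))) = 1 + depth(f(f(f(3)))) = 1 + 3 = 4
depth(f(f(f(f(f(3)))))) = 1 + depth(f(f(f(f(3))))) = 1 + 4 = 5
depth(f(f(f(f(f(f(3))))))) = 1 + depth(f(f(f(f(f(3)))))) = 1 + 5 = 6
depth(f(f(f(f(f(f(f(3)))))))) = 1 + depth(f(f(f(f(f(f(3))))))) = 1 + 6 = 7

7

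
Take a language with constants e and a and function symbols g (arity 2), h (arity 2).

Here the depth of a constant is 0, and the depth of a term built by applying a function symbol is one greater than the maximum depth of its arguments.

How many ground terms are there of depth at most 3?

Write N_k for the number of ground terms of depth ≤ k. A term of depth ≤ k is either a constant or a function symbol applied to arguments of depth ≤ k−1, so N_k = 2 + N_{k-1}^2 + N_{k-1}^2.
N_0 = 2
N_1 = 2 + 2^2 + 2^2 = 10
N_2 = 2 + 10^2 + 10^2 = 202
N_3 = 2 + 202^2 + 202^2 = 81610

81610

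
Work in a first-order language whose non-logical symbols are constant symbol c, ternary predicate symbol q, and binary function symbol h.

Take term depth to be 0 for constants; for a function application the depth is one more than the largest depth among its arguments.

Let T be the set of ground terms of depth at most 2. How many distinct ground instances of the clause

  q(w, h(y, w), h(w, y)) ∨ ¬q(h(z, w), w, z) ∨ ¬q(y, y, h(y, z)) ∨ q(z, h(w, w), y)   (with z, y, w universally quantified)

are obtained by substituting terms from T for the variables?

Ground terms of depth ≤ 2:
  Let N_k = |{terms of depth ≤ k}|. Then N_0 = 1 and N_k = 1 + N_{k-1}^2 for k ≥ 1 (one summand per function symbol, arity giving the exponent).
  N_0 = 1
  N_1 = 1 + 1^2 = 2
  N_2 = 1 + 2^2 = 5
So there are 5 ground terms available for substitution.
The body mentions every one of the 3 quantified variables; since ground terms form a free algebra, no two substitutions collapse to the same formula.
Number of ground instances = 5^3 = 125.

125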